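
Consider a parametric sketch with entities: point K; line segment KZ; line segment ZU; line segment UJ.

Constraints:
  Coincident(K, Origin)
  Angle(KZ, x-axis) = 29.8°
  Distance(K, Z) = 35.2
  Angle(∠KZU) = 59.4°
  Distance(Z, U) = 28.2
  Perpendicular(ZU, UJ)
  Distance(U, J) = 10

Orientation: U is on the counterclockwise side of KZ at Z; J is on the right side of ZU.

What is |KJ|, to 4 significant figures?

41.59

K is at the origin; KZ runs at 29.8° with length 35.2, so Z = 35.2·(cos 29.8°, sin 29.8°) = (30.55, 17.49). ∠KZU = 59.4°, so ZU runs at 29.8° + (180° − 59.4°) = 150.4° from the x-axis; with |ZU| = 28.2, U = Z + 28.2·(cos 150.4°, sin 150.4°) = (6.026, 31.42). ZU is perpendicular to UJ; with |UJ| = 10.0 on the right of ZU, J = U + 10.0·(0.4939, 0.8695) = (10.97, 40.12). Then |KJ| = |J − K| = 41.59.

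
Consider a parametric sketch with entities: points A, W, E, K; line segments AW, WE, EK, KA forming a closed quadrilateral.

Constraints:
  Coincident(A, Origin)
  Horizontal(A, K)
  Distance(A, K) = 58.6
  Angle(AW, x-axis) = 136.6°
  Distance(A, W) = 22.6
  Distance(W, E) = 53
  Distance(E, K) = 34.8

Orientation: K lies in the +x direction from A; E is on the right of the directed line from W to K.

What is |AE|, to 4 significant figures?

30.84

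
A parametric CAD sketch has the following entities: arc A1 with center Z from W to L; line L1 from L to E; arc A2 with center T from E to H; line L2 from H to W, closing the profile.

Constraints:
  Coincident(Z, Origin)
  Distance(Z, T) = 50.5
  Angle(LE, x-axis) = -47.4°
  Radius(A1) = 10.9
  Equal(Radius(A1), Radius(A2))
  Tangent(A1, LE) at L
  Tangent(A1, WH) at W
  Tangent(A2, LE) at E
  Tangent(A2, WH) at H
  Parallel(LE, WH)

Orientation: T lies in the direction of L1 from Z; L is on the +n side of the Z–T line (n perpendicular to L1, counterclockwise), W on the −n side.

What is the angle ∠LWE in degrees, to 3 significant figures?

66.7°

The slot axis is L1's direction at -47.4°, so u = (cos -47.4°, sin -47.4°) = (0.677, -0.736) and n = (−sin -47.4°, cos -47.4°) = (0.736, 0.677). Z is at the origin and T lies 50.5 along u from Z, so T = 50.5·u = (34.2, -37.2). Tangency of A1 to both parallel lines with radius 10.9 puts L and W at Z ± 10.9·n: L = (8.02, 7.38), W = (-8.02, -7.38). Equal radii place E and H the same way about T: E = T + 10.9·n = (42.2, -29.8), H = T − 10.9·n = (26.2, -44.6). Then cos ∠LWE = WL·WE / (|WL||WE|), giving 66.7°.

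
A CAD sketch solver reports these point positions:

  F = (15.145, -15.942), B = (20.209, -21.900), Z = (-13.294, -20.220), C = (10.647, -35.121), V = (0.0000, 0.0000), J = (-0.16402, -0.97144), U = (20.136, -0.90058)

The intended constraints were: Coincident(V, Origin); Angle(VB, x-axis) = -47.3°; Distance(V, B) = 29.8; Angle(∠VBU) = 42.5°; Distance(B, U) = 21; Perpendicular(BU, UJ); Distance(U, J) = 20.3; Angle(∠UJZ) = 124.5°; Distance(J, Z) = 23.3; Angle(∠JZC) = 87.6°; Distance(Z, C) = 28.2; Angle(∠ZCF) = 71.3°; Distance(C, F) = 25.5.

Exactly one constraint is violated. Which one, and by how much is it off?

Distance(C, F) = 25.5 — off by 5.80.

V = (0.00, 0.00) ✓; VB at -47.30° ✓; |VB| = 29.80 ✓; ∠VBU = 42.50° ✓; |BU| = 21.00 ✓; ∠(BU, UJ) = 90.00° ✓; |UJ| = 20.30 ✓; ∠UJZ = 124.5° ✓; |JZ| = 23.30 ✓; ∠JZC = 87.60° ✓; |ZC| = 28.20 ✓; ∠ZCF = 71.30° ✓; |CF| = 19.70 ✗.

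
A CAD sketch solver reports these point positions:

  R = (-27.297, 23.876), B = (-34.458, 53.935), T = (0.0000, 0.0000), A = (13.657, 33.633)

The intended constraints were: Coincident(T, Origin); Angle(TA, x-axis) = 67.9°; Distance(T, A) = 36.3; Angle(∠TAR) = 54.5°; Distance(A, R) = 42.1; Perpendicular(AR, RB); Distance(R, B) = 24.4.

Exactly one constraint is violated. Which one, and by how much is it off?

Distance(R, B) = 24.4 — off by 6.50.

T = (0.00, 0.00) ✓; TA at 67.90° ✓; |TA| = 36.30 ✓; ∠TAR = 54.50° ✓; |AR| = 42.10 ✓; ∠(AR, RB) = 90.00° ✓; |RB| = 30.90 ✗.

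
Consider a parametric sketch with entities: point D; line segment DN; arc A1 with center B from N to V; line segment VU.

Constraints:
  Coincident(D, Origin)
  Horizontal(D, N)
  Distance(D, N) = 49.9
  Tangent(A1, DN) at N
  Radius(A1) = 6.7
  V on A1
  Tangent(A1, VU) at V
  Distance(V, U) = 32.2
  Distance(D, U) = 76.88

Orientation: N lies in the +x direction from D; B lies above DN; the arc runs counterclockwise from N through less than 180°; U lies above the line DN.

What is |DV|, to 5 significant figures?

56.137

Checks: |BV| = 6.700 ✓; ∠(BV, VU) = 90.00° ✓; |VU| = 32.20 ✓; |DU| = 76.88 ✓.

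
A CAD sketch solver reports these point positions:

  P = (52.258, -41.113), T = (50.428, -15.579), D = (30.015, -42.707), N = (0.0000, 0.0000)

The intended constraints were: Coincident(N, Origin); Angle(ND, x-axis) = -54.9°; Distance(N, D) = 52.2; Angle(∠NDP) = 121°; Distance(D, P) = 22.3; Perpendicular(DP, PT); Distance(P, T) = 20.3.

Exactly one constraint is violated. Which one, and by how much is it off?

Distance(P, T) = 20.3 — off by 5.30.

N = (0.00, 0.00) ✓; ND at -54.90° ✓; |ND| = 52.20 ✓; ∠NDP = 121.0° ✓; |DP| = 22.30 ✓; ∠(DP, PT) = 90.00° ✓; |PT| = 25.60 ✗.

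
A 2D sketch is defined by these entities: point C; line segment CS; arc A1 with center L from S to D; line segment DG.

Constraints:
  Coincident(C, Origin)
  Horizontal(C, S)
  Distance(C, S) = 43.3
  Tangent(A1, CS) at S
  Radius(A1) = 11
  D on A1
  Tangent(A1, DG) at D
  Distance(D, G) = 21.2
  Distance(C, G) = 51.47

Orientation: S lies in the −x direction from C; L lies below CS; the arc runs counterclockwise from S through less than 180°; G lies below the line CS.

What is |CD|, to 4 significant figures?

54.83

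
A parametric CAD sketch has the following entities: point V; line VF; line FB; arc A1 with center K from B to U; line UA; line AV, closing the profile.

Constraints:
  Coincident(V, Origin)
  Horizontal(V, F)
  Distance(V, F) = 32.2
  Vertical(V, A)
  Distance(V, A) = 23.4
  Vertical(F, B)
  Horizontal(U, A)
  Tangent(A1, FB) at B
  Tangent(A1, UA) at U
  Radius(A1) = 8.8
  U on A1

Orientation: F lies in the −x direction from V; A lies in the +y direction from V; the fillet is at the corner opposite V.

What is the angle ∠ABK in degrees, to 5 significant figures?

15.285°

V is at the origin; V and F share the same y with |VF| = 32.2 and F on the −x side, so F = (-32.200, 0.0000). V and A share the same x with |VA| = 23.4 and A on the +y side, so A = (0.0000, 23.400). The virtual corner opposite V is at (-32.200, 23.400). A1 meets FB tangentially, so KB is at right angles to FB and since A1 is tangent to UA there, KU ⟂ UA, with radius 8.8, so the center K sits 8.8 in from both sides at K = (-23.400, 14.600). That places the tangent points at B = (-32.200, 14.600) on FB and U = (-23.400, 23.400) on UA. Then cos ∠ABK = BA·BK / (|BA||BK|), giving 15.285°.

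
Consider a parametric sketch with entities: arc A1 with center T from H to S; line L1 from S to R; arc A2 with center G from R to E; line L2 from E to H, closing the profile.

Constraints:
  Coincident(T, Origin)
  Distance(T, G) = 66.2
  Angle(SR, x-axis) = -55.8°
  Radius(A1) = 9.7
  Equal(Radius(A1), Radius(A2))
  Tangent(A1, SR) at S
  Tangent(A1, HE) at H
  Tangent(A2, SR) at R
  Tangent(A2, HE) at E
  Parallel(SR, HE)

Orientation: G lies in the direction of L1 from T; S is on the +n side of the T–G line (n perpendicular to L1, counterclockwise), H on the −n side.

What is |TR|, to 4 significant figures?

66.91

The slot axis is L1's direction at -55.8°, so u = (cos -55.8°, sin -55.8°) = (0.5621, -0.8271) and n = (−sin -55.8°, cos -55.8°) = (0.8271, 0.5621). T is at the origin and G lies 66.2 along u from T, so G = 66.2·u = (37.21, -54.75). Tangency of A1 to both parallel lines with radius 9.7 puts S and H at T ± 9.7·n: S = (8.023, 5.452), H = (-8.023, -5.452). Equal radii place R and E the same way about G: R = G + 9.7·n = (45.23, -49.30), E = G − 9.7·n = (29.19, -60.20). Then |TR| = |R − T| = 66.91.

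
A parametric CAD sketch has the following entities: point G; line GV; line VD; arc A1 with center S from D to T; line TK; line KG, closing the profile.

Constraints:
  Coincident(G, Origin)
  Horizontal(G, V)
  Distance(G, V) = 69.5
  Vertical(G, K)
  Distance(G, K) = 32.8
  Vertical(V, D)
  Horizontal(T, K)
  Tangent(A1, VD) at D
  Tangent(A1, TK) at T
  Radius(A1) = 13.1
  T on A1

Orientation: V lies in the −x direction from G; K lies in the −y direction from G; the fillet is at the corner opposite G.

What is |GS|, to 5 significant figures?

59.742

G is at the origin; GV is horizontal with |GV| = 69.5 and V on the −x side, so V = (-69.500, 0.0000). GK is vertical with |GK| = 32.8 and K on the −y side, so K = (0.0000, -32.800). The virtual corner opposite G is at (-69.500, -32.800). Tangency of A1 to VD means the radius SD is perpendicular to VD and since A1 is tangent to TK there, ST ⟂ TK, with radius 13.1, so the center S sits 13.1 in from both sides at S = (-56.400, -19.700). Then |GS| = |S − G| = 59.742.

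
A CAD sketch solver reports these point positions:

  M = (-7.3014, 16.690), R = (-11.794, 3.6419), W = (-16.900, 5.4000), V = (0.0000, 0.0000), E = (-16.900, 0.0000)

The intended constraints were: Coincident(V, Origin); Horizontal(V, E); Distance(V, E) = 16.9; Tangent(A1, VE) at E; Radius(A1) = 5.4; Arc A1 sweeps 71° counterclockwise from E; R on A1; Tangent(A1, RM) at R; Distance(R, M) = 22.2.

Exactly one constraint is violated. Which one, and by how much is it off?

Distance(R, M) = 22.2 — off by 8.40.

V = (0.00, 0.00) ✓; V.y = 0.00, E.y = 0.00 ✓; |VE| = 16.90 ✓; ∠(WE, EV) = 90.00° ✓; |WE| = 5.400 ✓; bearing(W→R) − bearing(W→E) = 71.00° ✓; |WR| = 5.400 ✓; ∠(WR, RM) = 90.00° ✓; |RM| = 13.80 ✗.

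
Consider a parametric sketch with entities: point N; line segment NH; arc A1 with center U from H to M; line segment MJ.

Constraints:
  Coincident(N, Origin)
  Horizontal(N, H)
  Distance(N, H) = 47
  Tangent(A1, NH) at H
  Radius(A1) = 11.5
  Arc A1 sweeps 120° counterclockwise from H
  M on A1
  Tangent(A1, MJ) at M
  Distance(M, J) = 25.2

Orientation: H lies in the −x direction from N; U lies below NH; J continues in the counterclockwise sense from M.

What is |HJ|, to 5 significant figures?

39.163

On A1, H sits at bearing 90° from U; a 120° counterclockwise sweep puts M at bearing 210°, so M = U + 11.5·(cos 210°, sin 210°) = (-56.959, -17.250). Tangency of A1 to MJ means the radius UM is perpendicular to MJ, so MJ runs along (−sin 210°, cos 210°); with |MJ| = 25.2, J = (-44.359, -39.074). Then |HJ| = |J − H| = 39.163.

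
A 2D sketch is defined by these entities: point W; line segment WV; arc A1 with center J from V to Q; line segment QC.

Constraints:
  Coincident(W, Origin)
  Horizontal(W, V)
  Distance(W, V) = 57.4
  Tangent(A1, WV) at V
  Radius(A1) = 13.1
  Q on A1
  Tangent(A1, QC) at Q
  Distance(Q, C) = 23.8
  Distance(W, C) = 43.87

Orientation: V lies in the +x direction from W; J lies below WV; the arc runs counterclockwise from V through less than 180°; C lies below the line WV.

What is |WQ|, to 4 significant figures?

46.47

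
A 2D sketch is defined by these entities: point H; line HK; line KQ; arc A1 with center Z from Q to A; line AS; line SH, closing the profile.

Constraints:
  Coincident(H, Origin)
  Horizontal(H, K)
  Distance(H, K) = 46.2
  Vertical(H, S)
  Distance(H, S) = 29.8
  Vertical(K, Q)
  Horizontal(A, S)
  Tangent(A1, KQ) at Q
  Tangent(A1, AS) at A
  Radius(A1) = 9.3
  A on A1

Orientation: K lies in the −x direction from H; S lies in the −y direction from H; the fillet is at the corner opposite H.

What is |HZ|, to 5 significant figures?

42.212

H is at the origin; HK is horizontal with |HK| = 46.2 and K on the −x side, so K = (-46.200, 0.0000). HS is vertical with |HS| = 29.8 and S on the −y side, so S = (0.0000, -29.800). The virtual corner opposite H is at (-46.200, -29.800). A1 meets KQ tangentially, so ZQ is at right angles to KQ and A1 meets AS tangentially, so ZA is at right angles to AS, with radius 9.3, so the center Z sits 9.3 in from both sides at Z = (-36.900, -20.500). Then |HZ| = |Z − H| = 42.212.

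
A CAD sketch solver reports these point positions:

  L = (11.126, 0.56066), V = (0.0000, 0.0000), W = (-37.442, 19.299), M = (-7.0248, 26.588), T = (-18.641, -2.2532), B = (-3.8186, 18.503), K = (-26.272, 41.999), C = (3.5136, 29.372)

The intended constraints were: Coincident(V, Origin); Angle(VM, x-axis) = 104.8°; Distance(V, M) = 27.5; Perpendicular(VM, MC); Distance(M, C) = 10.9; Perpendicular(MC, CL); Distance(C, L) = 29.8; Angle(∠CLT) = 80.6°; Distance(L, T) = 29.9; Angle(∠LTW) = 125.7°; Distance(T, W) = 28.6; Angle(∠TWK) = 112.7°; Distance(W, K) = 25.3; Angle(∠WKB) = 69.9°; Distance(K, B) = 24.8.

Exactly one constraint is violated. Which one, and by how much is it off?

Distance(K, B) = 24.8 — off by 7.70.

V = (0.00, 0.00) ✓; VM at 104.8° ✓; |VM| = 27.50 ✓; ∠(VM, MC) = 90.00° ✓; |MC| = 10.90 ✓; ∠(MC, CL) = 90.00° ✓; |CL| = 29.80 ✓; ∠CLT = 80.60° ✓; |LT| = 29.90 ✓; ∠LTW = 125.7° ✓; |TW| = 28.60 ✓; ∠TWK = 112.7° ✓; |WK| = 25.30 ✓; ∠WKB = 69.90° ✓; |KB| = 32.50 ✗.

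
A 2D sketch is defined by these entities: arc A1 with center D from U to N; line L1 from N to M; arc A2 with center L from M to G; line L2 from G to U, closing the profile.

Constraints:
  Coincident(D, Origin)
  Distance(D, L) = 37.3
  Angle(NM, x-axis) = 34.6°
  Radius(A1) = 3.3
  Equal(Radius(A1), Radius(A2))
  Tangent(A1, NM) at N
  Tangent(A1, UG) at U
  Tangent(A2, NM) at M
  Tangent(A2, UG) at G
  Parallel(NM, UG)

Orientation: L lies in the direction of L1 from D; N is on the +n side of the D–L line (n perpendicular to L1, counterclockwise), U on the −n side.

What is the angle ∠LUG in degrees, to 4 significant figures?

5.056°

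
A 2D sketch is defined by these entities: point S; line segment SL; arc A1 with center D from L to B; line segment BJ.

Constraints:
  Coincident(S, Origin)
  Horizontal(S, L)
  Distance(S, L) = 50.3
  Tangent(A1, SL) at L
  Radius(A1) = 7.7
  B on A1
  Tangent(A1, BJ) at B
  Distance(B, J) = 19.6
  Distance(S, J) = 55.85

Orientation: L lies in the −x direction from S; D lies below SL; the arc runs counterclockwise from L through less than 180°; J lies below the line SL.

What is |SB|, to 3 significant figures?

58.2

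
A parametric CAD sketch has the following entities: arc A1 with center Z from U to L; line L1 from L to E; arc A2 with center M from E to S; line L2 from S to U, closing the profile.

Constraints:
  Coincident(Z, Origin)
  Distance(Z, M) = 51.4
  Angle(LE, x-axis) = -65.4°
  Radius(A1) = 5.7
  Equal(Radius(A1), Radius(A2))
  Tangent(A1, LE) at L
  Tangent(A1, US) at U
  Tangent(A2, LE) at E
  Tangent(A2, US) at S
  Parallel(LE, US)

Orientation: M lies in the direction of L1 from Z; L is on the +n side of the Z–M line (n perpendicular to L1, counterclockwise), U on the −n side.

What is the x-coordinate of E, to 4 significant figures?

26.58

The slot axis is L1's direction at -65.4°, so u = (cos -65.4°, sin -65.4°) = (0.4163, -0.9092) and n = (−sin -65.4°, cos -65.4°) = (0.9092, 0.4163). Z is at the origin and M lies 51.4 along u from Z, so M = 51.4·u = (21.40, -46.73). Tangency of A1 to both parallel lines with radius 5.7 puts L and U at Z ± 5.7·n: L = (5.183, 2.373), U = (-5.183, -2.373). Equal radii place E and S the same way about M: E = M + 5.7·n = (26.58, -44.36), S = M − 5.7·n = (16.21, -49.11). So E.x = 26.58.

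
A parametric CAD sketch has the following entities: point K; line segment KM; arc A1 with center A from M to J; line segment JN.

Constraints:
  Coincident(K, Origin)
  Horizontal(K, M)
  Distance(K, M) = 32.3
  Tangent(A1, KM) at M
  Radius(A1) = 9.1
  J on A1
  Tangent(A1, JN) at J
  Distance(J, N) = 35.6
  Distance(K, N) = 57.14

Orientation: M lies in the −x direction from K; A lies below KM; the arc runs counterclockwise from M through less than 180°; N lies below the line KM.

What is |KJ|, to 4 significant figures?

42.64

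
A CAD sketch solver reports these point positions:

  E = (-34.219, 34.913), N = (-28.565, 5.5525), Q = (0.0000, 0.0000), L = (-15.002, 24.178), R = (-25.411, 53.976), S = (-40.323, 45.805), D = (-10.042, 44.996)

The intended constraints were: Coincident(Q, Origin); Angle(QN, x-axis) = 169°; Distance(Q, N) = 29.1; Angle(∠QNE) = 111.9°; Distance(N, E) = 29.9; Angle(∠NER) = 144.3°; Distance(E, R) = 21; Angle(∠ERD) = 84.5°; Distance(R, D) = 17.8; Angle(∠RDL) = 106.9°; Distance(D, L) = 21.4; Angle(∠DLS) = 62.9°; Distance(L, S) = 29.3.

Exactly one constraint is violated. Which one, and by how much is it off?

Distance(L, S) = 29.3 — off by 4.00.

Q = (0.00, 0.00) ✓; QN at 169.0° ✓; |QN| = 29.10 ✓; ∠QNE = 111.9° ✓; |NE| = 29.90 ✓; ∠NER = 144.3° ✓; |ER| = 21.00 ✓; ∠ERD = 84.50° ✓; |RD| = 17.80 ✓; ∠RDL = 106.9° ✓; |DL| = 21.40 ✓; ∠DLS = 62.90° ✓; |LS| = 33.30 ✗.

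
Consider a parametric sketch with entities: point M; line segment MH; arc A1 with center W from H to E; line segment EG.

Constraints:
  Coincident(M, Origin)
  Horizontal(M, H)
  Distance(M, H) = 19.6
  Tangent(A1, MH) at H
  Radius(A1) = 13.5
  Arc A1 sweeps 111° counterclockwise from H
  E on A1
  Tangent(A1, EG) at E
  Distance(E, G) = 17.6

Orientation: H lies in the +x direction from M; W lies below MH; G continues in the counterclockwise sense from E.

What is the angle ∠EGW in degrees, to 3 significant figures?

37.5°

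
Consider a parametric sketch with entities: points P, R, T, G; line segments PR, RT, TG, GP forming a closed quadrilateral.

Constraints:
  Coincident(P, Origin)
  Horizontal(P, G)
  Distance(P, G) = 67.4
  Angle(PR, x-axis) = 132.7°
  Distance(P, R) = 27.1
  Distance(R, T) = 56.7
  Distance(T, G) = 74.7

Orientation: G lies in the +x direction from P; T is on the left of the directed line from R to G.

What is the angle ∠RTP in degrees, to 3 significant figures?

25.2°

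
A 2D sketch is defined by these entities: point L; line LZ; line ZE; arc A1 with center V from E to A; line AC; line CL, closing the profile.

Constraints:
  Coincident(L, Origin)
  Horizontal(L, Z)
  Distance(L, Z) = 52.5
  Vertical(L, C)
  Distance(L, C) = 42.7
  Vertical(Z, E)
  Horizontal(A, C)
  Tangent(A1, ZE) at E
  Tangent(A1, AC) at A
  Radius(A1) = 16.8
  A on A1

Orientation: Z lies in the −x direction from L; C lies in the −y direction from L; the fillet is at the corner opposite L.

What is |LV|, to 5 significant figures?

44.106

LC is vertical with |LC| = 42.7 and C on the −y side, so C = (0.0000, -42.700). The virtual corner opposite L is at (-52.500, -42.700). Since A1 is tangent to ZE there, VE ⟂ ZE and A1 meets AC tangentially, so VA is at right angles to AC, with radius 16.8, so the center V sits 16.8 in from both sides at V = (-35.700, -25.900). Then |LV| = |V − L| = 44.106.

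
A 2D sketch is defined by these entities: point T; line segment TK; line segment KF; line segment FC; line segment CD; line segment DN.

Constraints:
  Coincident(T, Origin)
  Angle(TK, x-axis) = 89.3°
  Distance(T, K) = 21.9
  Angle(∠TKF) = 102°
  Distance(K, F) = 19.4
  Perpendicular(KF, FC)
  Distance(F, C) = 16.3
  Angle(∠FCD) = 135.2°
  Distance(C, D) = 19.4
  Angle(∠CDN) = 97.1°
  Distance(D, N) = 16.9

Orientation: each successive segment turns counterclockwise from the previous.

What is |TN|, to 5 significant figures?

3.5208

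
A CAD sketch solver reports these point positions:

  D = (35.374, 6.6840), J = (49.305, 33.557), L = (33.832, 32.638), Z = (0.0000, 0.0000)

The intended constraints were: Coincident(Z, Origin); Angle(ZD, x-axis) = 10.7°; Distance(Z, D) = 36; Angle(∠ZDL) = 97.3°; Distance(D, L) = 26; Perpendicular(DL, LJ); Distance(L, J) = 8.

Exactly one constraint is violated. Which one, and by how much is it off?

Distance(L, J) = 8 — off by 7.50.

Z = (0.00, 0.00) ✓; ZD at 10.70° ✓; |ZD| = 36.00 ✓; ∠ZDL = 97.30° ✓; |DL| = 26.00 ✓; ∠(DL, LJ) = 90.00° ✓; |LJ| = 15.50 ✗.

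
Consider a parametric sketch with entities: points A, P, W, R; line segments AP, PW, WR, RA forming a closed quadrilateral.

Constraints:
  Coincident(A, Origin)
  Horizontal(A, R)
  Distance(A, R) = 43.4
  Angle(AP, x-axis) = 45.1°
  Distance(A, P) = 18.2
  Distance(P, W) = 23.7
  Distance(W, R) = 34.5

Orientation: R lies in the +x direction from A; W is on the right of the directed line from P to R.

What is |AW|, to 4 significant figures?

15.06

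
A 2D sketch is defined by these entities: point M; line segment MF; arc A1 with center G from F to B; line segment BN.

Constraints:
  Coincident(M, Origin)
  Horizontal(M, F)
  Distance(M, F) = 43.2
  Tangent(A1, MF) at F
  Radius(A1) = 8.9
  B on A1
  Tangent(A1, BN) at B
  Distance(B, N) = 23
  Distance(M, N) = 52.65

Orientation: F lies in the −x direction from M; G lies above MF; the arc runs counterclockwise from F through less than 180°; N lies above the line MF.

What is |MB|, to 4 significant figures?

36.39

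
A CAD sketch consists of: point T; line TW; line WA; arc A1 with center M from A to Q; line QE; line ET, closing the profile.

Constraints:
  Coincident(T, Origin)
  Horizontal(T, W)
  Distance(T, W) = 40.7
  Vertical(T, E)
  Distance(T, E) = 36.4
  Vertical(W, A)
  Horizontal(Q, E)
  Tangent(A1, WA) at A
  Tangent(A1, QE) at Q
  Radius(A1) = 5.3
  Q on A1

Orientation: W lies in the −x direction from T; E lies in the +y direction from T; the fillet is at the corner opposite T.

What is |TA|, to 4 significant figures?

51.22

T is at the origin; T and W share the same y with |TW| = 40.7 and W on the −x side, so W = (-40.70, 0.000). TE is vertical with |TE| = 36.4 and E on the +y side, so E = (0.000, 36.40). The virtual corner opposite T is at (-40.70, 36.40). Tangency of A1 to WA means the radius MA is perpendicular to WA and tangency of A1 to QE means the radius MQ is perpendicular to QE, with radius 5.3, so the center M sits 5.3 in from both sides at M = (-35.40, 31.10). That places the tangent points at A = (-40.70, 31.10) on WA and Q = (-35.40, 36.40) on QE. Then |TA| = |A − T| = 51.22.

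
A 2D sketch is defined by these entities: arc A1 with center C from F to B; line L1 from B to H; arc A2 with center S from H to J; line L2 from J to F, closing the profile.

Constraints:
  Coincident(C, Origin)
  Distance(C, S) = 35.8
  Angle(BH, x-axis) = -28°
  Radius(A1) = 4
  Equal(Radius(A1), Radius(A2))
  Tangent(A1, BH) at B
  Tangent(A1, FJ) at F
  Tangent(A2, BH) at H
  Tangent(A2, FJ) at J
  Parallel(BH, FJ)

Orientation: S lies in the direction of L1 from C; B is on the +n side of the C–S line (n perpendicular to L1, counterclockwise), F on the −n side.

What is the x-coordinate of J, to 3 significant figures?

29.7

Tangency of A1 to both parallel lines with radius 4.0 puts B and F at C ± 4.0·n: B = (1.88, 3.53), F = (-1.88, -3.53). Equal radii place H and J the same way about S: H = S + 4.0·n = (33.5, -13.3), J = S − 4.0·n = (29.7, -20.3). So J.x = 29.7.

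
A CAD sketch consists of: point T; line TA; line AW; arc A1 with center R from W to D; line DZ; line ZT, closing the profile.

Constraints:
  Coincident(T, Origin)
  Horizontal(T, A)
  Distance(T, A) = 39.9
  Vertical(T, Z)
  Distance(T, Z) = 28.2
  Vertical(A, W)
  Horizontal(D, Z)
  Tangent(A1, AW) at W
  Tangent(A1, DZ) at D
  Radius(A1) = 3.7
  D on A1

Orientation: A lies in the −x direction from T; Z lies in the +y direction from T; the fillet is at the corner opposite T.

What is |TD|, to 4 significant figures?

45.89

T is at the origin; T and A share the same y with |TA| = 39.9 and A on the −x side, so A = (-39.90, 0.000). T and Z share the same x with |TZ| = 28.2 and Z on the +y side, so Z = (0.000, 28.20). The virtual corner opposite T is at (-39.90, 28.20). A1 meets AW tangentially, so RW is at right angles to AW and A1 meets DZ tangentially, so RD is at right angles to DZ, with radius 3.7, so the center R sits 3.7 in from both sides at R = (-36.20, 24.50). That places the tangent points at W = (-39.90, 24.50) on AW and D = (-36.20, 28.20) on DZ. Then |TD| = |D − T| = 45.89.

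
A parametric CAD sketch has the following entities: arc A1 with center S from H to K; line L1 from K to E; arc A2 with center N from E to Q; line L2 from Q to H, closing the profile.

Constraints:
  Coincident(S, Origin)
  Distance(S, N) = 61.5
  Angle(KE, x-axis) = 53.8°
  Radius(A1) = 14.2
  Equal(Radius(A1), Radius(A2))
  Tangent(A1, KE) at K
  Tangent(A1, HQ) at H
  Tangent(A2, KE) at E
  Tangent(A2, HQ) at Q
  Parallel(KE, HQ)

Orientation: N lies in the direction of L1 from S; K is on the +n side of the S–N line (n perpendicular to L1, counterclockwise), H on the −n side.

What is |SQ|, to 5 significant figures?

63.118

Tangency of A1 to both parallel lines with radius 14.2 puts K and H at S ± 14.2·n: K = (-11.459, 8.3866), H = (11.459, -8.3866). Equal radii place E and Q the same way about N: E = N + 14.2·n = (24.863, 58.015), Q = N − 14.2·n = (47.781, 41.241). Then |SQ| = |Q − S| = 63.118.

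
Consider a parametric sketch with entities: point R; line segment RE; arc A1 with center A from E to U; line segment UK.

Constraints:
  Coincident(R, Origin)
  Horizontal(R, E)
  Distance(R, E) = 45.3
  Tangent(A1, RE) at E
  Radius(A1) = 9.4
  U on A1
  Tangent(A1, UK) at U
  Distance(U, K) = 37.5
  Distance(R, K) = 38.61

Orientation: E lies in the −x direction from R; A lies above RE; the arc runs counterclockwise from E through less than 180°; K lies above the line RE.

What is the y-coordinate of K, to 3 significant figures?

35.0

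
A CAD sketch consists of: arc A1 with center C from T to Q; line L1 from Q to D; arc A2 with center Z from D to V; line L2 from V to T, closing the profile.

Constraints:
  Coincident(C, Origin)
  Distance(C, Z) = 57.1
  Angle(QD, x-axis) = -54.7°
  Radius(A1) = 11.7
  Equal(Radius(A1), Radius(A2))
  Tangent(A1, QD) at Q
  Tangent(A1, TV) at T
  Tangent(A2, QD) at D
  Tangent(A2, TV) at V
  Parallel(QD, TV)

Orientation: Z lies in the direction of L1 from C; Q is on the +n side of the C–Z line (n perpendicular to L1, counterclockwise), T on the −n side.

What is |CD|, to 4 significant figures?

58.29

Tangency of A1 to both parallel lines with radius 11.7 puts Q and T at C ± 11.7·n: Q = (9.549, 6.761), T = (-9.549, -6.761). Equal radii place D and V the same way about Z: D = Z + 11.7·n = (42.54, -39.84), V = Z − 11.7·n = (23.45, -53.36). Then |CD| = |D − C| = 58.29.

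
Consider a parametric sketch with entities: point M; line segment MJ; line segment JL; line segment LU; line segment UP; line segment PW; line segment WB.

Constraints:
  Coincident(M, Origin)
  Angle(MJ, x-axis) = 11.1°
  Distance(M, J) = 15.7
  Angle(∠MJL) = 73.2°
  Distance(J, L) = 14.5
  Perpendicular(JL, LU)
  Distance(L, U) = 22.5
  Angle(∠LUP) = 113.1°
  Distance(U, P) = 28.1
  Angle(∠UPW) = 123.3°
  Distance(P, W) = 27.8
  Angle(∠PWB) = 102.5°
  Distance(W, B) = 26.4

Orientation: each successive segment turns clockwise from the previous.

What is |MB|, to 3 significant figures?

36.5

M is at the origin; MJ runs at 11.1° with length 15.7, so J = (15.4, 3.02). ∠MJL = 73.2° gives JL at -95.7° from the x-axis; with |JL| = 14.5, L = (14.0, -11.4). The perpendicularity gives LU at right angles to JL, so LU runs at 174°; with |LU| = 22.5, U = (-8.42, -9.17). ∠LUP = 113.1° gives UP at 107° from the x-axis; with |UP| = 28.1, P = (-16.8, 17.6). ∠UPW = 123.3° gives PW at 50.7° from the x-axis; with |PW| = 27.8, W = (0.782, 39.2). ∠PWB = 102.5° gives WB at -26.8° from the x-axis; with |WB| = 26.4, B = (24.3, 27.3). Then |MB| = |B − M| = 36.5.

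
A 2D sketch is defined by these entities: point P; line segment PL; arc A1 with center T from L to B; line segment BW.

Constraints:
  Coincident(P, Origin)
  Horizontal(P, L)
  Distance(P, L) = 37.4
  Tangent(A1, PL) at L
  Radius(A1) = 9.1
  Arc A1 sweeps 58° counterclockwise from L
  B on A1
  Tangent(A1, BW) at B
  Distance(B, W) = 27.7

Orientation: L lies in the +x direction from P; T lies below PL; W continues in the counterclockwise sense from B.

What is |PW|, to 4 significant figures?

31.56

P is at the origin; P and L share the same y with |PL| = 37.4 and L on the +x side, so L = (37.40, 0.000). Tangency of A1 to PL means the radius TL is perpendicular to PL, so T = L + (0, -9.1) = (37.40, -9.100). On A1, L sits at bearing 90° from T; a 58° counterclockwise sweep puts B at bearing 148°, so B = T + 9.1·(cos 148°, sin 148°) = (29.68, -4.278). The tangent condition forces TB to be normal to BW, so BW runs along (−sin 148°, cos 148°); with |BW| = 27.7, W = (15.00, -27.77). Then |PW| = |W − P| = 31.56.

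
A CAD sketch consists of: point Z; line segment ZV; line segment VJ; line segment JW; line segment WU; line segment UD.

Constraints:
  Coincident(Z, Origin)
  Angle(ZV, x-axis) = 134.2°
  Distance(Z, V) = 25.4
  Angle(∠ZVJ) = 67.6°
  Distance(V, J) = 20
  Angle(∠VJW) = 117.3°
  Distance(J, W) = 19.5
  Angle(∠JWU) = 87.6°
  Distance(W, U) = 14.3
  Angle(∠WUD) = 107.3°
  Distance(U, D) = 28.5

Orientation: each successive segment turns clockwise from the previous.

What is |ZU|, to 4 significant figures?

6.295

Z is at the origin; ZV runs at 134.2° with length 25.4, so V = (-17.71, 18.21). ∠ZVJ = 67.6° gives VJ at 21.80° from the x-axis; with |VJ| = 20.0, J = (0.8617, 25.64). ∠VJW = 117.3° gives JW at -40.90° from the x-axis; with |JW| = 19.5, W = (15.60, 12.87). ∠JWU = 87.6° gives WU at -133.3° from the x-axis; with |WU| = 14.3, U = (5.794, 2.462). Then |ZU| = |U − Z| = 6.295.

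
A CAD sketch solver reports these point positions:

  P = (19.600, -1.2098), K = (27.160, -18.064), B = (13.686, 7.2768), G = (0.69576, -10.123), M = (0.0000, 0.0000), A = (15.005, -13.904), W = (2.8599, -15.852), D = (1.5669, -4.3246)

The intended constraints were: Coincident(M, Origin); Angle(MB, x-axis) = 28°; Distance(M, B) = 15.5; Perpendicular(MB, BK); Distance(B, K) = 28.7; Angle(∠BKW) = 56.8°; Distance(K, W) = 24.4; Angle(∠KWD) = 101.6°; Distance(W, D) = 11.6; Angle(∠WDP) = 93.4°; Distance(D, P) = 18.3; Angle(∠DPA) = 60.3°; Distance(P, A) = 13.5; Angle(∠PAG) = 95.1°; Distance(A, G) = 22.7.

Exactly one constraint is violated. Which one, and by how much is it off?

Distance(A, G) = 22.7 — off by 7.90.

M = (0.00, 0.00) ✓; MB at 28.00° ✓; |MB| = 15.50 ✓; ∠(MB, BK) = 90.00° ✓; |BK| = 28.70 ✓; ∠BKW = 56.80° ✓; |KW| = 24.40 ✓; ∠KWD = 101.6° ✓; |WD| = 11.60 ✓; ∠WDP = 93.40° ✓; |DP| = 18.30 ✓; ∠DPA = 60.30° ✓; |PA| = 13.50 ✓; ∠PAG = 95.10° ✓; |AG| = 14.80 ✗.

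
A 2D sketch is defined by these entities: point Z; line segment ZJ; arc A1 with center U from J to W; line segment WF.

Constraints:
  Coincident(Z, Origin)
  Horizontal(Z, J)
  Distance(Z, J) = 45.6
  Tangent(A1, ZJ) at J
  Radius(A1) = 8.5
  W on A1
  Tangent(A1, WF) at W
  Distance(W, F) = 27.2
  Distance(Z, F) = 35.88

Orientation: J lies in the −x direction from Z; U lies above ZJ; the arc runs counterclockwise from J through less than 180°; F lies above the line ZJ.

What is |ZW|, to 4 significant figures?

38.64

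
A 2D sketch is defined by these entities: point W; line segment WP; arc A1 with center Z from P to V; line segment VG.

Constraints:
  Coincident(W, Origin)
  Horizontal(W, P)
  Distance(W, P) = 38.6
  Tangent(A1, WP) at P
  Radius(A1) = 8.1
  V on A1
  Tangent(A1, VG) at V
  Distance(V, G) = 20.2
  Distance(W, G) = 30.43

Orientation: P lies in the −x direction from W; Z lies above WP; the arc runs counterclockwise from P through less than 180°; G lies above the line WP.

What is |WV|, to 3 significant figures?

31.8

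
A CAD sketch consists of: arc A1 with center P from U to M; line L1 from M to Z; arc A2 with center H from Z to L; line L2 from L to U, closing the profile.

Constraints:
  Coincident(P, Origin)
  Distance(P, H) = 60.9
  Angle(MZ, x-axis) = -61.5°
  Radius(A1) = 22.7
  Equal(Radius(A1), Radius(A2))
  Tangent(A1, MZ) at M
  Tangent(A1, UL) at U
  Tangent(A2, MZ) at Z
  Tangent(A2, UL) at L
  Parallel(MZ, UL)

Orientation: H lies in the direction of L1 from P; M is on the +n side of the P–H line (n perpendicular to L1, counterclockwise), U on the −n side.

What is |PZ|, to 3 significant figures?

65.0

The slot axis is L1's direction at -61.5°, so u = (cos -61.5°, sin -61.5°) = (0.477, -0.879) and n = (−sin -61.5°, cos -61.5°) = (0.879, 0.477). P is at the origin and H lies 60.9 along u from P, so H = 60.9·u = (29.1, -53.5). Tangency of A1 to both parallel lines with radius 22.7 puts M and U at P ± 22.7·n: M = (19.9, 10.8), U = (-19.9, -10.8). Equal radii place Z and L the same way about H: Z = H + 22.7·n = (49.0, -42.7), L = H − 22.7·n = (9.11, -64.4). Then |PZ| = |Z − P| = 65.0.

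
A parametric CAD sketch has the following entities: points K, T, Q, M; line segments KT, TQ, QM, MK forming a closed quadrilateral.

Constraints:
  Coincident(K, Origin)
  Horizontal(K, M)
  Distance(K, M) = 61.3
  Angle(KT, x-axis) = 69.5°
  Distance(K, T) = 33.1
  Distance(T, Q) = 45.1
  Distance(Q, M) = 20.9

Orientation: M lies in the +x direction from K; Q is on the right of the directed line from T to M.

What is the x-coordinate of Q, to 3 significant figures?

40.7

K is at the origin; KM is horizontal with |KM| = 61.3 and M in +x, so M = (61.3, 0). KT runs at 69.5° with |KT| = 33.1, so T = (11.6, 31.0). Q is determined by |TQ| = 45.1 and |QM| = 20.9 together: it lies at the intersection of circle(T, 45.1) and circle(M, 20.9). With |TM| = 58.6, the foot of the radical line on TM is 42.9 from T and the perpendicular offset is √(45.1² − 42.9²) = 13.8. Taking the right-of-TM solution: Q = (40.7, -3.46).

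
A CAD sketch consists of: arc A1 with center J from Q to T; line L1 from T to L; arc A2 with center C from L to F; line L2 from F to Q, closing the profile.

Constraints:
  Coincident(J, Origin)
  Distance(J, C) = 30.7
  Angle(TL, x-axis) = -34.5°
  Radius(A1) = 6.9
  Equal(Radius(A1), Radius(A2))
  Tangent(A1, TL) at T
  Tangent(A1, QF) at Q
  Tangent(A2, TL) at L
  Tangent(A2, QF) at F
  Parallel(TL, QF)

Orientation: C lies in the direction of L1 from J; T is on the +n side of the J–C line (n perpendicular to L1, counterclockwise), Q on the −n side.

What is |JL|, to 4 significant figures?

31.47

The slot axis is L1's direction at -34.5°, so u = (cos -34.5°, sin -34.5°) = (0.8241, -0.5664) and n = (−sin -34.5°, cos -34.5°) = (0.5664, 0.8241). J is at the origin and C lies 30.7 along u from J, so C = 30.7·u = (25.30, -17.39). Tangency of A1 to both parallel lines with radius 6.9 puts T and Q at J ± 6.9·n: T = (3.908, 5.686), Q = (-3.908, -5.686). Equal radii place L and F the same way about C: L = C + 6.9·n = (29.21, -11.70), F = C − 6.9·n = (21.39, -23.08). Then |JL| = |L − J| = 31.47.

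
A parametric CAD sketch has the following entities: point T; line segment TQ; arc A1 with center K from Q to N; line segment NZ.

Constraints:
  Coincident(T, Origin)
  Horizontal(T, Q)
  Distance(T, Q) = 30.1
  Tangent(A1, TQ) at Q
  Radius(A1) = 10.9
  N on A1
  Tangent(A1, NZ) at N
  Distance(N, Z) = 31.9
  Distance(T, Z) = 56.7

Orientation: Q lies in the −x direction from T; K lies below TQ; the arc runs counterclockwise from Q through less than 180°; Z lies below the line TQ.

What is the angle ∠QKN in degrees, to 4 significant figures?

99.55°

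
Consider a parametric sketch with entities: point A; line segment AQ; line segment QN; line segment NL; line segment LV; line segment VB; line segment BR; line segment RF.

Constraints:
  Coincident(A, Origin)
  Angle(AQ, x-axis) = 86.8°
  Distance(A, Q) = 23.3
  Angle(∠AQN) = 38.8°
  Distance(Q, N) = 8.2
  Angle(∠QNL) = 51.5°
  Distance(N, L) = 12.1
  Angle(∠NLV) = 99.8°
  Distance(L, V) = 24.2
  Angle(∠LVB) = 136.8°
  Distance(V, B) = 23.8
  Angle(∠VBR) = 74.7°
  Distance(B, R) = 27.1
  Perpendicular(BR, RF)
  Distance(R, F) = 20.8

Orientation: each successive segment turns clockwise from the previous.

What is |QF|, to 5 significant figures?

5.3244

∠VBR = 74.7° gives BR at -51.600° from the x-axis; with |BR| = 27.1, R = (22.005, 39.176). BR ⟂ RF, so RF runs at -141.60°; with |RF| = 20.8, F = (5.7044, 26.256). Then |QF| = |F − Q| = 5.3244.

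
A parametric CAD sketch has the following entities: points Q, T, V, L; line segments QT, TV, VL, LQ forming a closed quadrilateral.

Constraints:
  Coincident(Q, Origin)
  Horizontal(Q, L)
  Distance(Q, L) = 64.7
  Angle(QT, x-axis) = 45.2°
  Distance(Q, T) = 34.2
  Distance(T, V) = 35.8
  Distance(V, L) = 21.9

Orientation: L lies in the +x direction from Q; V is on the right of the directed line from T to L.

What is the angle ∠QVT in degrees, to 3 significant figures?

49.5°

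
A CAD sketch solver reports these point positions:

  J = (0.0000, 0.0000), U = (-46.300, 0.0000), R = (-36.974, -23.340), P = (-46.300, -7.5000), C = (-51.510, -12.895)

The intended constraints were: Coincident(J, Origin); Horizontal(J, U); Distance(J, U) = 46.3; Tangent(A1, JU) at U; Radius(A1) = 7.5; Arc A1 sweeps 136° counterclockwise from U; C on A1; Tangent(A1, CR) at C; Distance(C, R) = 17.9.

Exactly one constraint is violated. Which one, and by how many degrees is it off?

Tangent(A1, CR) at C — off by 8.30°.

J = (0.00, 0.00) ✓; J.y = 0.00, U.y = 0.00 ✓; |JU| = 46.30 ✓; ∠(PU, UJ) = 90.00° ✓; |PU| = 7.500 ✓; bearing(P→C) − bearing(P→U) = 136.0° ✓; |PC| = 7.500 ✓; ∠(PC, CR) = 81.70° ✗; |CR| = 17.90 ✓.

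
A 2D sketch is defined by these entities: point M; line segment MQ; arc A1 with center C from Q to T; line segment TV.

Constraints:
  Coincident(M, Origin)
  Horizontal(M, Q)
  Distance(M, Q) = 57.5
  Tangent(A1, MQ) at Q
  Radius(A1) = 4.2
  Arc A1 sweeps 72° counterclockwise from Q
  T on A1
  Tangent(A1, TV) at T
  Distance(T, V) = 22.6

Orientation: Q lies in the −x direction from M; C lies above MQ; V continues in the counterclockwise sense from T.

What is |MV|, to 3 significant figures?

52.5

On A1, Q sits at bearing -90° from C; a 72° counterclockwise sweep puts T at bearing -18°, so T = C + 4.2·(cos -18°, sin -18°) = (-53.5, 2.90). The tangent condition forces CT to be normal to TV, so TV runs along (−sin -18°, cos -18°); with |TV| = 22.6, V = (-46.5, 24.4). Then |MV| = |V − M| = 52.5.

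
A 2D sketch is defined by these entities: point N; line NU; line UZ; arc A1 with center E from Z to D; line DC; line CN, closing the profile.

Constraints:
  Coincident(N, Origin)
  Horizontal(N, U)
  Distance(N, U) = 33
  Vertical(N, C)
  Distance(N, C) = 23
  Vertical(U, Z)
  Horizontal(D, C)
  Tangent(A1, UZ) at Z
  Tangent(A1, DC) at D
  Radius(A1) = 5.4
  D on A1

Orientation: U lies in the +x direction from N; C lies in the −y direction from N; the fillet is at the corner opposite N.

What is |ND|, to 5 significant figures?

35.927

N is at the origin; N and U share the same y with |NU| = 33.0 and U on the +x side, so U = (33.000, 0.0000). NC is vertical with |NC| = 23.0 and C on the −y side, so C = (0.0000, -23.000). The virtual corner opposite N is at (33.000, -23.000). Since A1 is tangent to UZ there, EZ ⟂ UZ and since A1 is tangent to DC there, ED ⟂ DC, with radius 5.4, so the center E sits 5.4 in from both sides at E = (27.600, -17.600). That places the tangent points at Z = (33.000, -17.600) on UZ and D = (27.600, -23.000) on DC. Then |ND| = |D − N| = 35.927.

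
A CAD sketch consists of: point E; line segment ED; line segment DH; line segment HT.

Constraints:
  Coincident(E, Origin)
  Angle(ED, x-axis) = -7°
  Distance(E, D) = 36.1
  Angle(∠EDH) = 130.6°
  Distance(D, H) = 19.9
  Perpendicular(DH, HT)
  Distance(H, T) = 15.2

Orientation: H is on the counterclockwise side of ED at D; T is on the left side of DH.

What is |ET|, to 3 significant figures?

45.1

E is at the origin; ED runs at -7.0° with length 36.1, so D = 36.1·(cos -7.0°, sin -7.0°) = (35.8, -4.40). ∠EDH = 130.6°, so DH runs at -7.0° + (180° − 130.6°) = 42.4° from the x-axis; with |DH| = 19.9, H = D + 19.9·(cos 42.4°, sin 42.4°) = (50.5, 9.02). The perpendicularity gives HT at right angles to DH; with |HT| = 15.2 on the left of DH, T = H + 15.2·(-0.674, 0.738) = (40.3, 20.2). Then |ET| = |T − E| = 45.1.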